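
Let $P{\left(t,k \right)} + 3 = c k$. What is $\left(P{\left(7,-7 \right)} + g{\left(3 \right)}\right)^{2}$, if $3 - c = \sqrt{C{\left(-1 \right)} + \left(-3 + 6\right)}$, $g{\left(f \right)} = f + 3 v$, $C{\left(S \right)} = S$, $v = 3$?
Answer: $242 - 168 \sqrt{2} \approx 4.4121$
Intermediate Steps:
$g{\left(f \right)} = 9 + f$ ($g{\left(f \right)} = f + 3 \cdot 3 = f + 9 = 9 + f$)
$c = 3 - \sqrt{2}$ ($c = 3 - \sqrt{-1 + \left(-3 + 6\right)} = 3 - \sqrt{-1 + 3} = 3 - \sqrt{2} \approx 1.5858$)
$P{\left(t,k \right)} = -3 + k \left(3 - \sqrt{2}\right)$ ($P{\left(t,k \right)} = -3 + \left(3 - \sqrt{2}\right) k = -3 + k \left(3 - \sqrt{2}\right)$)
$\left(P{\left(7,-7 \right)} + g{\left(3 \right)}\right)^{2} = \left(\left(-3 - 7 \left(3 - \sqrt{2}\right)\right) + \left(9 + 3\right)\right)^{2} = \left(\left(-3 - \left(21 - 7 \sqrt{2}\right)\right) + 12\right)^{2} = \left(\left(-24 + 7 \sqrt{2}\right) + 12\right)^{2} = \left(-12 + 7 \sqrt{2}\right)^{2}$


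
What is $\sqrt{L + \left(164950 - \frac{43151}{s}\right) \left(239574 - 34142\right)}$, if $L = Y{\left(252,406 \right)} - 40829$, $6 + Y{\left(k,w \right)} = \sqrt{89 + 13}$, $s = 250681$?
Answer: $\frac{\sqrt{2129424637572738377973 + 62840963761 \sqrt{102}}}{250681} \approx 1.8408 \cdot 10^{5}$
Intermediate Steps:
$Y{\left(k,w \right)} = -6 + \sqrt{102}$ ($Y{\left(k,w \right)} = -6 + \sqrt{89 + 13} = -6 + \sqrt{102}$)
$L = -40835 + \sqrt{102}$ ($L = \left(-6 + \sqrt{102}\right) - 40829 = -40835 + \sqrt{102} \approx -40825.0$)
$\sqrt{L + \left(164950 - \frac{43151}{s}\right) \left(239574 - 34142\right)} = \sqrt{\left(-40835 + \sqrt{102}\right) + \left(164950 - \frac{43151}{250681}\right) \left(239574 - 34142\right)} = \sqrt{\left(-40835 + \sqrt{102}\right) + \left(164950 - \frac{43151}{250681}\right) 205432} = \sqrt{\left(-40835 + \sqrt{102}\right) + \frac{41349787799}{250681} \cdot 205432} = \sqrt{\left(-40835 + \sqrt{102}\right) + \frac{8494569607124168}{250681}} = \sqrt{\frac{8494559370565533}{250681} + \sqrt{102}}$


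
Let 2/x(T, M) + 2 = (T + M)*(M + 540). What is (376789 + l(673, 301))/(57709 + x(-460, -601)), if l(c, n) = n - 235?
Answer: 24389678745/3734868773 ≈ 6.5303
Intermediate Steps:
l(c, n) = -235 + n
x(T, M) = 2/(-2 + (540 + M)*(M + T)) (x(T, M) = 2/(-2 + (T + M)*(M + 540)) = 2/(-2 + (M + T)*(540 + M)) = 2/(-2 + (540 + M)*(M + T)))
(376789 + l(673, 301))/(57709 + x(-460, -601)) = (376789 + (-235 + 301))/(57709 + 2/(-2 + (-601)² + 540*(-601) + 540*(-460) - 601*(-460))) = (376789 + 66)/(57709 + 2/(-2 + 361201 - 324540 - 248400 + 276460)) = 376855/(57709 + 2/64719) = 376855/(3734868773/64719) = 376855*(64719/3734868773) = 24389678745/3734868773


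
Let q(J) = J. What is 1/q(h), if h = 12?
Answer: 1/12 ≈ 0.083333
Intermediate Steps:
1/q(h) = 1/12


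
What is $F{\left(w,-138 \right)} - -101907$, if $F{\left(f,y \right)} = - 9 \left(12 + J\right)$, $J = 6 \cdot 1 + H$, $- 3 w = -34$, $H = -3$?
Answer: $101772$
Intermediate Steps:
$w = \frac{34}{3}$ ($w = \left(- \frac{1}{3}\right) \left(-34\right) = \frac{34}{3} \approx 11.333$)
$J = 3$ ($J = 6 \cdot 1 - 3 = 6 - 3 = 3$)
$F{\left(f,y \right)} = -135$ ($F{\left(f,y \right)} = - 9 \left(12 + 3\right) = \left(-9\right) 15 = -135$)
$F{\left(w,-138 \right)} - -101907 = -135 - -101907 = -135 + 101907 = 101772$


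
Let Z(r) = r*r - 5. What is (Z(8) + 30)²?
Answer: 7921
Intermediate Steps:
Z(r) = -5 + r² (Z(r) = r² - 5 = -5 + r²)
(Z(8) + 30)² = ((-5 + 8²) + 30)² = ((-5 + 64) + 30)² = (59 + 30)² = 89² = 7921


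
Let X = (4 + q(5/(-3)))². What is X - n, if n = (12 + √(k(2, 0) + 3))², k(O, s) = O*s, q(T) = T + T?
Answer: -1319/9 - 24*√3 ≈ -188.12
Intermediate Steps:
q(T) = 2*T
X = 4/9 (X = (4 + 2*(5/(-3)))² = (4 + 2*(5*(-⅓)))² = (4 + 2*(-5/3))² = (4 - 10/3)² = (⅔)² = 4/9 ≈ 0.44444)
n = (12 + √3)² (n = (12 + √(2*0 + 3))² = (12 + √(0 + 3))² = (12 + √3)² ≈ 188.57)
X - n = 4/9 - (12 + √3)²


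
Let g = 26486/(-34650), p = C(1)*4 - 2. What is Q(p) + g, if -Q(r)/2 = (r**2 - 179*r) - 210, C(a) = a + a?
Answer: 43229957/17325 ≈ 2495.2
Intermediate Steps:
C(a) = 2*a
p = 6 (p = (2*1)*4 - 2 = 2*4 - 2 = 8 - 2 = 6)
g = -13243/17325 (g = 26486*(-1/34650) = -13243/17325 ≈ -0.76439)
Q(r) = 420 - 2*r**2 + 358*r (Q(r) = -2*((r**2 - 179*r) - 210) = -2*(-210 + r**2 - 179*r) = 420 - 2*r**2 + 358*r)
Q(p) + g = (420 - 2*6**2 + 358*6) - 13243/17325 = (420 - 2*36 + 2148) - 13243/17325 = (420 - 72 + 2148) - 13243/17325 = 2496 - 13243/17325 = 43229957/17325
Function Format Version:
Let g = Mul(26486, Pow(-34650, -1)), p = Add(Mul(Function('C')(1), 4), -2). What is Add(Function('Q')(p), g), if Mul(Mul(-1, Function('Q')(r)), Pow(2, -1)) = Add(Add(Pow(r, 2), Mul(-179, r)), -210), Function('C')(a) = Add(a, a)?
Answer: Rational(43229957, 17325) ≈ 2495.2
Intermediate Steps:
Function('C')(a) = Mul(2, a)
p = 6 (p = Add(Mul(Mul(2, 1), 4), -2) = Add(Mul(2, 4), -2) = Add(8, -2) = 6)
g = Rational(-13243, 17325) (g = Mul(26486, Rational(-1, 34650)) = Rational(-13243, 17325) ≈ -0.76439)
Function('Q')(r) = Add(420, Mul(-2, Pow(r, 2)), Mul(358, r)) (Function('Q')(r) = Mul(-2, Add(Add(Pow(r, 2), Mul(-179, r)), -210)) = Mul(-2, Add(-210, Pow(r, 2), Mul(-179, r))) = Add(420, Mul(-2, Pow(r, 2)), Mul(358, r)))
Add(Function('Q')(p), g) = Add(Add(420, Mul(-2, Pow(6, 2)), Mul(358, 6)), Rational(-13243, 17325)) = Add(Add(420, Mul(-2, 36), 2148), Rational(-13243, 17325)) = Add(Add(420, -72, 2148), Rational(-13243, 17325)) = Add(2496, Rational(-13243, 17325)) = Rational(43229957, 17325)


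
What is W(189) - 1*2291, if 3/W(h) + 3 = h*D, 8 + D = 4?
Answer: -579624/253 ≈ -2291.0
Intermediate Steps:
D = -4 (D = -8 + 4 = -4)
W(h) = 3/(-3 - 4*h) (W(h) = 3/(-3 + h*(-4)) = 3/(-3 - 4*h))
W(189) - 1*2291 = -3/(3 + 4*189) - 1*2291 = -3/(3 + 756) - 2291 = -3/759 - 2291 = -3*1/759 - 2291 = -1/253 - 2291 = -579624/253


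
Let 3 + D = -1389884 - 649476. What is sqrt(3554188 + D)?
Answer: 5*sqrt(60593) ≈ 1230.8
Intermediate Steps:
D = -2039363 (D = -3 + (-1389884 - 649476) = -3 - 2039360 = -2039363)
sqrt(3554188 + D) = sqrt(3554188 - 2039363) = sqrt(1514825) = 5*sqrt(60593)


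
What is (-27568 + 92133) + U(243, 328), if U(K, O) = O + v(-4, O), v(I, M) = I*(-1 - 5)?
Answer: 64917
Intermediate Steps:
v(I, M) = -6*I (v(I, M) = I*(-6) = -6*I)
U(K, O) = 24 + O (U(K, O) = O - 6*(-4) = O + 24 = 24 + O)
(-27568 + 92133) + U(243, 328) = (-27568 + 92133) + (24 + 328) = 64565 + 352 = 64917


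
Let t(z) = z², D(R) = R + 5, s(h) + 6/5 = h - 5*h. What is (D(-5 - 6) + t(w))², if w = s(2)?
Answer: 3865156/625 ≈ 6184.3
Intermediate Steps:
s(h) = -6/5 - 4*h (s(h) = -6/5 + (h - 5*h) = -6/5 - 4*h)
D(R) = 5 + R
w = -46/5 (w = -6/5 - 4*2 = -6/5 - 8 = -46/5 ≈ -9.2000)
(D(-5 - 6) + t(w))² = ((5 + (-5 - 6)) + (-46/5)²)² = ((5 - 11) + 2116/25)² = (-6 + 2116/25)² = (1966/25)² = 3865156/625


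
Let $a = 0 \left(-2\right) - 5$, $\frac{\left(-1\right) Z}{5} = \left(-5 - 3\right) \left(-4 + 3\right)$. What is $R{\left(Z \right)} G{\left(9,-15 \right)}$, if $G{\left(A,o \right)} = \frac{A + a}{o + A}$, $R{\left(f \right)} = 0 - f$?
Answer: $- \frac{80}{3} \approx -26.667$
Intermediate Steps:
$Z = -40$ ($Z = - 5 \left(-5 - 3\right) \left(-4 + 3\right) = - 5 \left(\left(-8\right) \left(-1\right)\right) = \left(-5\right) 8 = -40$)
$R{\left(f \right)} = - f$
$a = -5$ ($a = 0 - 5 = -5$)
$G{\left(A,o \right)} = \frac{-5 + A}{A + o}$ ($G{\left(A,o \right)} = \frac{A - 5}{o + A} = \frac{-5 + A}{A + o}$)
$R{\left(Z \right)} G{\left(9,-15 \right)} = \left(-1\right) \left(-40\right) \frac{-5 + 9}{9 - 15} = 40 \frac{1}{-6} \cdot 4 = 40 \left(\left(- \frac{1}{6}\right) 4\right) = 40 \left(- \frac{2}{3}\right) = - \frac{80}{3}$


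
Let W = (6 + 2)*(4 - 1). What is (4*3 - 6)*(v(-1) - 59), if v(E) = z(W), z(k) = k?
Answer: -210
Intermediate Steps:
W = 24 (W = 8*3 = 24)
v(E) = 24
(4*3 - 6)*(v(-1) - 59) = (4*3 - 6)*(24 - 59) = (12 - 6)*(-35) = 6*(-35) = -210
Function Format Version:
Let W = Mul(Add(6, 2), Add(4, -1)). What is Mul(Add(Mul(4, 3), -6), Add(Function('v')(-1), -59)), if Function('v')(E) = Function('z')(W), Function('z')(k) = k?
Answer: -210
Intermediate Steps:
W = 24 (W = Mul(8, 3) = 24)
Function('v')(E) = 24
Mul(Add(Mul(4, 3), -6), Add(Function('v')(-1), -59)) = Mul(Add(Mul(4, 3), -6), Add(24, -59)) = Mul(Add(12, -6), -35) = Mul(6, -35) = -210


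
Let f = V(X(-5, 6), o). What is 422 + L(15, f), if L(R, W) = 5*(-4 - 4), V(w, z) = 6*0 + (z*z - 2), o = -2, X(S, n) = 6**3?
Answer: 382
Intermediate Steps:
X(S, n) = 216
V(w, z) = -2 + z**2 (V(w, z) = 0 + (z**2 - 2) = 0 + (-2 + z**2) = -2 + z**2)
f = 2 (f = -2 + (-2)**2 = -2 + 4 = 2)
L(R, W) = -40 (L(R, W) = 5*(-8) = -40)
422 + L(15, f) = 422 - 40 = 382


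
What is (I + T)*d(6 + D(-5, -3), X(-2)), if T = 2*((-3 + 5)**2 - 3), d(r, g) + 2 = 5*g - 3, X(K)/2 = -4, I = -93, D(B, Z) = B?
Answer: 4095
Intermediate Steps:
X(K) = -8 (X(K) = 2*(-4) = -8)
d(r, g) = -5 + 5*g (d(r, g) = -2 + (5*g - 3) = -2 + (-3 + 5*g) = -5 + 5*g)
T = 2 (T = 2*(2**2 - 3) = 2*(4 - 3) = 2*1 = 2)
(I + T)*d(6 + D(-5, -3), X(-2)) = (-93 + 2)*(-5 + 5*(-8)) = -91*(-5 - 40) = -91*(-45) = 4095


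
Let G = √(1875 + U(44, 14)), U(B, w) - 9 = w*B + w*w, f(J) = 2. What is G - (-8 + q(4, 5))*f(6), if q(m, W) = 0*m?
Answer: 16 + 2*√674 ≈ 67.923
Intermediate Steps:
q(m, W) = 0
U(B, w) = 9 + w² + B*w (U(B, w) = 9 + (w*B + w*w) = 9 + (B*w + w²) = 9 + (w² + B*w) = 9 + w² + B*w)
G = 2*√674 (G = √(1875 + (9 + 14² + 44*14)) = √(1875 + (9 + 196 + 616)) = √(1875 + 821) = √2696 = 2*√674 ≈ 51.923)
G - (-8 + q(4, 5))*f(6) = 2*√674 - (-8 + 0)*2 = 2*√674 - (-8)*2 = 2*√674 - 1*(-16) = 2*√674 + 16 = 16 + 2*√674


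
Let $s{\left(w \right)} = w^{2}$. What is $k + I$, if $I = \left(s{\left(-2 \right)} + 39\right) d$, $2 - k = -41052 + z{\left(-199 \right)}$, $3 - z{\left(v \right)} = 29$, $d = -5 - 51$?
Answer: $38672$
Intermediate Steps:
$d = -56$
$z{\left(v \right)} = -26$ ($z{\left(v \right)} = 3 - 29 = -26$)
$k = 41080$ ($k = 2 - \left(-41052 - 26\right) = 2 - -41078 = 2 + 41078 = 41080$)
$I = -2408$ ($I = \left(\left(-2\right)^{2} + 39\right) \left(-56\right) = \left(4 + 39\right) \left(-56\right) = 43 \left(-56\right) = -2408$)
$k + I = 41080 - 2408 = 38672$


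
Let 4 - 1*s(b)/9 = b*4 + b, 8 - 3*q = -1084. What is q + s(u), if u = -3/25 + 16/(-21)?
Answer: 15389/35 ≈ 439.69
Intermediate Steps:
q = 364 (q = 8/3 - 1/3*(-1084) = 8/3 + 1084/3 = 364)
u = -463/525 (u = -3*1/25 + 16*(-1/21) = -3/25 - 16/21 = -463/525 ≈ -0.88190)
s(b) = 36 - 45*b (s(b) = 36 - 9*(b*4 + b) = 36 - 9*(4*b + b) = 36 - 45*b)
q + s(u) = 364 + (36 - 45*(-463/525)) = 364 + (36 + 1389/35) = 364 + 2649/35 = 15389/35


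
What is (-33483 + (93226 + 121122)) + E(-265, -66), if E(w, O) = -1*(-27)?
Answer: 180892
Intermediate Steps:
E(w, O) = 27
(-33483 + (93226 + 121122)) + E(-265, -66) = (-33483 + (93226 + 121122)) + 27 = (-33483 + 214348) + 27 = 180865 + 27 = 180892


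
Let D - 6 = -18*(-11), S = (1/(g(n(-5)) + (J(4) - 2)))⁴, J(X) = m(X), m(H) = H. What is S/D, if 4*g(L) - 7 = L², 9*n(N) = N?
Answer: 14348907/627994280000 ≈ 2.2849e-5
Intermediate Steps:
n(N) = N/9
J(X) = X
g(L) = 7/4 + L²/4
S = 43046721/9235210000 (S = (1/((7/4 + ((⅑)*(-5))²/4) + (4 - 2)))⁴ = (1/((7/4 + (-5/9)²/4) + 2))⁴ = (1/((7/4 + (¼)*(25/81)) + 2))⁴ = (1/((7/4 + 25/324) + 2))⁴ = (1/(148/81 + 2))⁴ = (1/(310/81))⁴ = (81/310)⁴ = 43046721/9235210000 ≈ 0.0046612)
D = 204 (D = 6 - 18*(-11) = 6 + 198 = 204)
S/D = (43046721/9235210000)/204 = (43046721/9235210000)*(1/204) = 14348907/627994280000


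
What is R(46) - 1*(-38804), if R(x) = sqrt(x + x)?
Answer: 38804 + 2*sqrt(23) ≈ 38814.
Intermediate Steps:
R(x) = sqrt(2)*sqrt(x) (R(x) = sqrt(2*x) = sqrt(2)*sqrt(x))
R(46) - 1*(-38804) = sqrt(2)*sqrt(46) - 1*(-38804) = 2*sqrt(23) + 38804 = 38804 + 2*sqrt(23)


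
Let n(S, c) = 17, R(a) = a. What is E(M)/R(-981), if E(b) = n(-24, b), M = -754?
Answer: -17/981 ≈ -0.017329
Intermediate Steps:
E(b) = 17
E(M)/R(-981) = 17/(-981) = 17*(-1/981) = -17/981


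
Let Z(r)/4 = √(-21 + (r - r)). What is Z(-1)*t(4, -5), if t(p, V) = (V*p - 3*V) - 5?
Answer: -40*I*√21 ≈ -183.3*I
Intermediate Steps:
t(p, V) = -5 - 3*V + V*p (t(p, V) = (-3*V + V*p) - 5 = -5 - 3*V + V*p)
Z(r) = 4*I*√21 (Z(r) = 4*√(-21 + (r - r)) = 4*√(-21 + 0) = 4*√(-21) = 4*(I*√21) = 4*I*√21)
Z(-1)*t(4, -5) = (4*I*√21)*(-5 - 3*(-5) - 5*4) = (4*I*√21)*(-5 + 15 - 20) = (4*I*√21)*(-10) = -40*I*√21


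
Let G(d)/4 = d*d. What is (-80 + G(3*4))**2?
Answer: 246016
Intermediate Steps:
G(d) = 4*d**2 (G(d) = 4*(d*d) = 4*d**2)
(-80 + G(3*4))**2 = (-80 + 4*(3*4)**2)**2 = (-80 + 4*12**2)**2 = (-80 + 4*144)**2 = (-80 + 576)**2 = 496**2 = 246016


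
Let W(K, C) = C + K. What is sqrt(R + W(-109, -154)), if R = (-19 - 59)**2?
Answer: sqrt(5821) ≈ 76.295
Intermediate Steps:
R = 6084 (R = (-78)**2 = 6084)
sqrt(R + W(-109, -154)) = sqrt(6084 + (-154 - 109)) = sqrt(6084 - 263) = sqrt(5821)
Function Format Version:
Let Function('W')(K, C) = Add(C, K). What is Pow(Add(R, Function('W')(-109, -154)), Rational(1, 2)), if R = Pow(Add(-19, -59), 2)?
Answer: Pow(5821, Rational(1, 2)) ≈ 76.295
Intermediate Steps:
R = 6084 (R = Pow(-78, 2) = 6084)
Pow(Add(R, Function('W')(-109, -154)), Rational(1, 2)) = Pow(Add(6084, Add(-154, -109)), Rational(1, 2)) = Pow(Add(6084, -263), Rational(1, 2)) = Pow(5821, Rational(1, 2))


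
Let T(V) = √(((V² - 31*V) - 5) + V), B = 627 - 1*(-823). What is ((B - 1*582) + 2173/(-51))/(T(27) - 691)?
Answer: -29087645/24355917 - 42095*I*√86/24355917 ≈ -1.1943 - 0.016028*I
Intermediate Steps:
B = 1450 (B = 627 + 823 = 1450)
T(V) = √(-5 + V² - 30*V) (T(V) = √((-5 + V² - 31*V) + V) = √(-5 + V² - 30*V))
((B - 1*582) + 2173/(-51))/(T(27) - 691) = ((1450 - 1*582) + 2173/(-51))/(√(-5 + 27² - 30*27) - 691) = ((1450 - 582) + 2173*(-1/51))/(√(-5 + 729 - 810) - 691) = (868 - 2173/51)/(√(-86) - 691) = 42095/(51*(I*√86 - 691)) = 42095/(51*(-691 + I*√86))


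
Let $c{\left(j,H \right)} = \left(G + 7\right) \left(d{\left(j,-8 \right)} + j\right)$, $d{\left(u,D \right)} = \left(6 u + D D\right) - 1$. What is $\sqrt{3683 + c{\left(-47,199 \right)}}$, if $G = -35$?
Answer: $\sqrt{11131} \approx 105.5$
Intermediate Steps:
$d{\left(u,D \right)} = -1 + D^{2} + 6 u$ ($d{\left(u,D \right)} = \left(6 u + D^{2}\right) - 1 = \left(D^{2} + 6 u\right) - 1 = -1 + D^{2} + 6 u$)
$c{\left(j,H \right)} = -1764 - 196 j$ ($c{\left(j,H \right)} = \left(-35 + 7\right) \left(\left(-1 + \left(-8\right)^{2} + 6 j\right) + j\right) = - 28 \left(\left(-1 + 64 + 6 j\right) + j\right) = - 28 \left(\left(63 + 6 j\right) + j\right) = - 28 \left(63 + 7 j\right) = -1764 - 196 j$)
$\sqrt{3683 + c{\left(-47,199 \right)}} = \sqrt{3683 - -7448} = \sqrt{3683 + \left(-1764 + 9212\right)} = \sqrt{3683 + 7448} = \sqrt{11131}$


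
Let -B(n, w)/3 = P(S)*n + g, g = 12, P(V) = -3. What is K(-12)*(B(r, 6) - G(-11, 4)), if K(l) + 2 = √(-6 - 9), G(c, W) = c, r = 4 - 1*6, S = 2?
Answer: 86 - 43*I*√15 ≈ 86.0 - 166.54*I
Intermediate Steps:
r = -2 (r = 4 - 6 = -2)
B(n, w) = -36 + 9*n (B(n, w) = -3*(-3*n + 12) = -3*(12 - 3*n) = -36 + 9*n)
K(l) = -2 + I*√15 (K(l) = -2 + √(-6 - 9) = -2 + √(-15) = -2 + I*√15)
K(-12)*(B(r, 6) - G(-11, 4)) = (-2 + I*√15)*((-36 + 9*(-2)) - 1*(-11)) = (-2 + I*√15)*((-36 - 18) + 11) = (-2 + I*√15)*(-54 + 11) = (-2 + I*√15)*(-43) = 86 - 43*I*√15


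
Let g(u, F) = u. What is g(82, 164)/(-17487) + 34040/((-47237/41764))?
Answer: -24860337268154/826033419 ≈ -30096.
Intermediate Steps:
g(82, 164)/(-17487) + 34040/((-47237/41764)) = 82/(-17487) + 34040/((-47237/41764)) = 82*(-1/17487) + 34040/((-47237*1/41764)) = -82/17487 + 34040/(-47237/41764) = -82/17487 + 34040*(-41764/47237) = -82/17487 - 1421646560/47237 = -24860337268154/826033419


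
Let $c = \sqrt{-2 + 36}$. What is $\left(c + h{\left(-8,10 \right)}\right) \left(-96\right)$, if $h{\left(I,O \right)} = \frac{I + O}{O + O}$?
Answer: $- \frac{48}{5} - 96 \sqrt{34} \approx -569.37$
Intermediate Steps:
$h{\left(I,O \right)} = \frac{I + O}{2 O}$
$c = \sqrt{34} \approx 5.8309$
$\left(c + h{\left(-8,10 \right)}\right) \left(-96\right) = \left(\sqrt{34} + \frac{-8 + 10}{2 \cdot 10}\right) \left(-96\right) = \left(\sqrt{34} + \frac{1}{2} \cdot \frac{1}{10} \cdot 2\right) \left(-96\right) = \left(\sqrt{34} + \frac{1}{10}\right) \left(-96\right) = \left(\frac{1}{10} + \sqrt{34}\right) \left(-96\right) = - \frac{48}{5} - 96 \sqrt{34}$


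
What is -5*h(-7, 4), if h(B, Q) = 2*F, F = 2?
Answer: -20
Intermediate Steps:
h(B, Q) = 4 (h(B, Q) = 2*2 = 4)
-5*h(-7, 4) = -5*4 = -20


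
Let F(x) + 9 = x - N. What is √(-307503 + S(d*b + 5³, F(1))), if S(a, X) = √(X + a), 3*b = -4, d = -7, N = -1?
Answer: √(-2767527 + 3*√1146)/3 ≈ 554.52*I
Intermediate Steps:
b = -4/3 (b = (⅓)*(-4) = -4/3 ≈ -1.3333)
F(x) = -8 + x (F(x) = -9 + (x - 1*(-1)) = -9 + (x + 1) = -9 + (1 + x) = -8 + x)
√(-307503 + S(d*b + 5³, F(1))) = √(-307503 + √((-8 + 1) + (-7*(-4/3) + 5³))) = √(-307503 + √(-7 + (28/3 + 125))) = √(-307503 + √(-7 + 403/3)) = √(-307503 + √(382/3)) = √(-307503 + √1146/3)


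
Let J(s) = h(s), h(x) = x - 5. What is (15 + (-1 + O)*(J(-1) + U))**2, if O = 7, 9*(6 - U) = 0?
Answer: 225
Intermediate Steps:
U = 6 (U = 6 - 1/9*0 = 6 + 0 = 6)
h(x) = -5 + x
J(s) = -5 + s
(15 + (-1 + O)*(J(-1) + U))**2 = (15 + (-1 + 7)*((-5 - 1) + 6))**2 = (15 + 6*(-6 + 6))**2 = (15 + 6*0)**2 = (15 + 0)**2 = 15**2 = 225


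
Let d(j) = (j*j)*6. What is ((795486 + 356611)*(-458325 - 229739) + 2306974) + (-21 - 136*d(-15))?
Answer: -792714346855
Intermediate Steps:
d(j) = 6*j² (d(j) = j²*6 = 6*j²)
((795486 + 356611)*(-458325 - 229739) + 2306974) + (-21 - 136*d(-15)) = ((795486 + 356611)*(-458325 - 229739) + 2306974) + (-21 - 816*(-15)²) = (1152097*(-688064) + 2306974) + (-21 - 816*225) = (-792716470208 + 2306974) + (-21 - 136*1350) = -792714163234 + (-21 - 183600) = -792714163234 - 183621 = -792714346855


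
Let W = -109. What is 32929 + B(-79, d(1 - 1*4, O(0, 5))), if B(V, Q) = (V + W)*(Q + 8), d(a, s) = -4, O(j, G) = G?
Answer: 32177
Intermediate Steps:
B(V, Q) = (-109 + V)*(8 + Q) (B(V, Q) = (V - 109)*(Q + 8) = (-109 + V)*(8 + Q))
32929 + B(-79, d(1 - 1*4, O(0, 5))) = 32929 + (-872 - 109*(-4) + 8*(-79) - 4*(-79)) = 32929 + (-872 + 436 - 632 + 316) = 32929 - 752 = 32177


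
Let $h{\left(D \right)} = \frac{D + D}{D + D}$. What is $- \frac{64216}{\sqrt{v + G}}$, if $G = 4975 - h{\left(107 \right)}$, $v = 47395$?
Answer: $- \frac{64216 \sqrt{52369}}{52369} \approx -280.61$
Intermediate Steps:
$h{\left(D \right)} = 1$ ($h{\left(D \right)} = \frac{2 D}{2 D} = 2 D \frac{1}{2 D} = 1$)
$G = 4974$ ($G = 4975 - 1 = 4974$)
$- \frac{64216}{\sqrt{v + G}} = - \frac{64216}{\sqrt{47395 + 4974}} = - \frac{64216}{\sqrt{52369}} = - 64216 \frac{\sqrt{52369}}{52369} = - \frac{64216 \sqrt{52369}}{52369}$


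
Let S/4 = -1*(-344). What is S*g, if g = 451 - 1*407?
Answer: 60544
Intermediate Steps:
S = 1376 (S = 4*(-1*(-344)) = 4*344 = 1376)
g = 44 (g = 451 - 407 = 44)
S*g = 1376*44 = 60544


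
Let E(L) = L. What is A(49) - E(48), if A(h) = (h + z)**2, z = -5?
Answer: 1888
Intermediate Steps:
A(h) = (-5 + h)**2 (A(h) = (h - 5)**2 = (-5 + h)**2)
A(49) - E(48) = (-5 + 49)**2 - 1*48 = 44**2 - 48 = 1936 - 48 = 1888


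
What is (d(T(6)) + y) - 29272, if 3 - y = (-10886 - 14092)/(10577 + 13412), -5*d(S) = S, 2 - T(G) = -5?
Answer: -152639706/5215 ≈ -29269.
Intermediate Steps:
T(G) = 7 (T(G) = 2 - 1*(-5) = 2 + 5 = 7)
d(S) = -S/5
y = 4215/1043 (y = 3 - (-10886 - 14092)/(10577 + 13412) = 3 - (-24978)/23989 = 3 - 1*(-1086/1043) = 3 + 1086/1043 = 4215/1043 ≈ 4.0412)
(d(T(6)) + y) - 29272 = (-1/5*7 + 4215/1043) - 29272 = (-7/5 + 4215/1043) - 29272 = 13774/5215 - 29272 = -152639706/5215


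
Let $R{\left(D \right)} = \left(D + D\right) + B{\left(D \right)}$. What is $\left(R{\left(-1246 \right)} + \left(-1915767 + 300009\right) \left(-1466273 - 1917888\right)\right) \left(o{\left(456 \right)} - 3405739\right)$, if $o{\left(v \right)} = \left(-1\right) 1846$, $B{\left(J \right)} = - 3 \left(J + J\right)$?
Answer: $-18632624395523156870$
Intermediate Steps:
$B{\left(J \right)} = - 6 J$ ($B{\left(J \right)} = - 3 \cdot 2 J = - 6 J$)
$o{\left(v \right)} = -1846$
$R{\left(D \right)} = - 4 D$ ($R{\left(D \right)} = \left(D + D\right) - 6 D = 2 D - 6 D = - 4 D$)
$\left(R{\left(-1246 \right)} + \left(-1915767 + 300009\right) \left(-1466273 - 1917888\right)\right) \left(o{\left(456 \right)} - 3405739\right) = \left(\left(-4\right) \left(-1246\right) + \left(-1915767 + 300009\right) \left(-1466273 - 1917888\right)\right) \left(-1846 - 3405739\right) = \left(4984 - -5467985209038\right) \left(-3407585\right) = \left(4984 + 5467985209038\right) \left(-3407585\right) = 5467985214022 \left(-3407585\right) = -18632624395523156870$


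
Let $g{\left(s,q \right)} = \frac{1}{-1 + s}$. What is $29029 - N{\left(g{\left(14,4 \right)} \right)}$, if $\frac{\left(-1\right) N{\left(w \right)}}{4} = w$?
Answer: $\frac{377381}{13} \approx 29029.0$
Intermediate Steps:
$N{\left(w \right)} = - 4 w$
$29029 - N{\left(g{\left(14,4 \right)} \right)} = 29029 - - \frac{4}{-1 + 14} = 29029 - - \frac{4}{13} = 29029 + \frac{4}{13} = \frac{377381}{13}$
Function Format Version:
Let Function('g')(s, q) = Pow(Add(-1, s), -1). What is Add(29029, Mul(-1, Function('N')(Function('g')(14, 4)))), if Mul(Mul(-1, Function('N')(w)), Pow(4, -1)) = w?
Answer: Rational(377381, 13) ≈ 29029.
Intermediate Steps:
Function('N')(w) = Mul(-4, w)
Add(29029, Mul(-1, Function('N')(Function('g')(14, 4)))) = Add(29029, Mul(-1, Mul(-4, Pow(Add(-1, 14), -1)))) = Add(29029, Mul(-1, Mul(-4, Pow(13, -1)))) = Add(29029, Mul(-1, Mul(-4, Rational(1, 13)))) = Add(29029, Mul(-1, Rational(-4, 13))) = Add(29029, Rational(4, 13)) = Rational(377381, 13)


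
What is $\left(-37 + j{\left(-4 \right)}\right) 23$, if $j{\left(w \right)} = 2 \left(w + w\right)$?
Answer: $-1219$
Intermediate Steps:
$j{\left(w \right)} = 4 w$ ($j{\left(w \right)} = 2 \cdot 2 w = 4 w$)
$\left(-37 + j{\left(-4 \right)}\right) 23 = \left(-37 + 4 \left(-4\right)\right) 23 = \left(-37 - 16\right) 23 = \left(-53\right) 23 = -1219$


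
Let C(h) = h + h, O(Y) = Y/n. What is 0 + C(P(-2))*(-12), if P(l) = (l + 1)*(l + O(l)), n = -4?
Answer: -36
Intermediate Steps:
O(Y) = -Y/4 (O(Y) = Y/(-4) = Y*(-1/4) = -Y/4)
P(l) = 3*l*(1 + l)/4 (P(l) = (l + 1)*(l - l/4) = (1 + l)*(3*l/4) = 3*l*(1 + l)/4)
C(h) = 2*h
0 + C(P(-2))*(-12) = 0 + (2*((3/4)*(-2)*(1 - 2)))*(-12) = 0 + (2*((3/4)*(-2)*(-1)))*(-12) = 0 + (2*(3/2))*(-12) = 0 + 3*(-12) = 0 - 36 = -36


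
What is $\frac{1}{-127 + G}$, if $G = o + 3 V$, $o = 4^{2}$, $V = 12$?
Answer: $- \frac{1}{75} \approx -0.013333$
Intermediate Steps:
$o = 16$
$G = 52$ ($G = 16 + 3 \cdot 12 = 16 + 36 = 52$)
$\frac{1}{-127 + G} = \frac{1}{-127 + 52} = \frac{1}{-75} = - \frac{1}{75}$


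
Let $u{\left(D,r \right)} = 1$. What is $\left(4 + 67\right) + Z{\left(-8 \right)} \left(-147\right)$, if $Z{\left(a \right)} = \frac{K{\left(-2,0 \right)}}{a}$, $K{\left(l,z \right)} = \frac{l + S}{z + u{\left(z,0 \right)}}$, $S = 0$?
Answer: $\frac{137}{4} \approx 34.25$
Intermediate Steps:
$K{\left(l,z \right)} = \frac{l}{1 + z}$ ($K{\left(l,z \right)} = \frac{l + 0}{z + 1} = \frac{l}{1 + z}$)
$Z{\left(a \right)} = - \frac{2}{a}$ ($Z{\left(a \right)} = \frac{\left(-2\right) \frac{1}{1 + 0}}{a} = \frac{\left(-2\right) 1^{-1}}{a} = \frac{\left(-2\right) 1}{a} = - \frac{2}{a}$)
$\left(4 + 67\right) + Z{\left(-8 \right)} \left(-147\right) = \left(4 + 67\right) + - \frac{2}{-8} \left(-147\right) = 71 + \left(-2\right) \left(- \frac{1}{8}\right) \left(-147\right) = 71 + \frac{1}{4} \left(-147\right) = 71 - \frac{147}{4} = \frac{137}{4}$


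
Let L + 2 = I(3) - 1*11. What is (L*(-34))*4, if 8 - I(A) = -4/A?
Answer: 1496/3 ≈ 498.67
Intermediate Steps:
I(A) = 8 + 4/A (I(A) = 8 - (-4)/A = 8 + 4/A)
L = -11/3 (L = -2 + ((8 + 4/3) - 1*11) = -2 + ((8 + 4*(1/3)) - 11) = -2 + ((8 + 4/3) - 11) = -2 + (28/3 - 11) = -2 - 5/3 = -11/3 ≈ -3.6667)
(L*(-34))*4 = -11/3*(-34)*4 = (374/3)*4 = 1496/3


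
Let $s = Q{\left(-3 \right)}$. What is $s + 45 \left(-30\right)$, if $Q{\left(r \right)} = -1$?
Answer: $-1351$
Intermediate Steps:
$s = -1$
$s + 45 \left(-30\right) = -1 + 45 \left(-30\right) = -1 - 1350 = -1351$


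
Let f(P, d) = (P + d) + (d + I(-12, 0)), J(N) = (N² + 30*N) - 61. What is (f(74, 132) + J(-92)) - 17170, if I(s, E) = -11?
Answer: -11200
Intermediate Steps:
J(N) = -61 + N² + 30*N
f(P, d) = -11 + P + 2*d (f(P, d) = (P + d) + (d - 11) = (P + d) + (-11 + d) = -11 + P + 2*d)
(f(74, 132) + J(-92)) - 17170 = ((-11 + 74 + 2*132) + (-61 + (-92)² + 30*(-92))) - 17170 = ((-11 + 74 + 264) + (-61 + 8464 - 2760)) - 17170 = (327 + 5643) - 17170 = 5970 - 17170 = -11200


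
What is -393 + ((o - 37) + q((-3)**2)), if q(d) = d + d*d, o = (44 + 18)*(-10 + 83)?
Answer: 4186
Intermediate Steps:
o = 4526 (o = 62*73 = 4526)
q(d) = d + d**2
-393 + ((o - 37) + q((-3)**2)) = -393 + ((4526 - 37) + (-3)**2*(1 + (-3)**2)) = -393 + (4489 + 9*(1 + 9)) = -393 + (4489 + 9*10) = -393 + (4489 + 90) = -393 + 4579 = 4186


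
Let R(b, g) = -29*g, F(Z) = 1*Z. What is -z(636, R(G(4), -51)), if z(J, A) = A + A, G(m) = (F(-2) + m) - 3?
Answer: -2958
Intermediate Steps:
F(Z) = Z
G(m) = -5 + m (G(m) = (-2 + m) - 3 = -5 + m)
z(J, A) = 2*A
-z(636, R(G(4), -51)) = -2*(-29*(-51)) = -2*1479 = -1*2958 = -2958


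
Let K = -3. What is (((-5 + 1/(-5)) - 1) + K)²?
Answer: 2116/25 ≈ 84.640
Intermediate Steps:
(((-5 + 1/(-5)) - 1) + K)² = (((-5 + 1/(-5)) - 1) - 3)² = (((-5 - ⅕) - 1) - 3)² = ((-26/5 - 1) - 3)² = (-31/5 - 3)² = (-46/5)² = 2116/25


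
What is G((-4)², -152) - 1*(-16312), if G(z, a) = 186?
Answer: 16498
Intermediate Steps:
G((-4)², -152) - 1*(-16312) = 186 - 1*(-16312) = 186 + 16312 = 16498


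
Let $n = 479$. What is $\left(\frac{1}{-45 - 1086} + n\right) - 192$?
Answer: $\frac{324596}{1131} \approx 287.0$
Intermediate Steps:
$\left(\frac{1}{-45 - 1086} + n\right) - 192 = \left(\frac{1}{-45 - 1086} + 479\right) - 192 = \left(\frac{1}{-1131} + 479\right) - 192 = \left(- \frac{1}{1131} + 479\right) - 192 = \frac{541748}{1131} - 192 = \frac{324596}{1131}$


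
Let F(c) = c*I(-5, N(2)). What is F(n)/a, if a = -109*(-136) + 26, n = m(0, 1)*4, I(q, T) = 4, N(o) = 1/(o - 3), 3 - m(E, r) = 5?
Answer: -16/7425 ≈ -0.0021549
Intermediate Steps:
m(E, r) = -2 (m(E, r) = 3 - 1*5 = 3 - 5 = -2)
N(o) = 1/(-3 + o)
n = -8 (n = -2*4 = -8)
F(c) = 4*c (F(c) = c*4 = 4*c)
a = 14850 (a = 14824 + 26 = 14850)
F(n)/a = (4*(-8))/14850 = -32*1/14850 = -16/7425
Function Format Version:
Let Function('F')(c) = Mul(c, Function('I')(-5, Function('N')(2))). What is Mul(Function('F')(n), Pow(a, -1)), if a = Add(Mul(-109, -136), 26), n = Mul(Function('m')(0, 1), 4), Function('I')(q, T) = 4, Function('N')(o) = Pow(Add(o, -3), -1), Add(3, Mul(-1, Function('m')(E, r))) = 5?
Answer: Rational(-16, 7425) ≈ -0.0021549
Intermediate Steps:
Function('m')(E, r) = -2 (Function('m')(E, r) = Add(3, Mul(-1, 5)) = Add(3, -5) = -2)
Function('N')(o) = Pow(Add(-3, o), -1)
n = -8 (n = Mul(-2, 4) = -8)
Function('F')(c) = Mul(4, c) (Function('F')(c) = Mul(c, 4) = Mul(4, c))
a = 14850 (a = Add(14824, 26) = 14850)
Mul(Function('F')(n), Pow(a, -1)) = Mul(Mul(4, -8), Pow(14850, -1)) = Mul(-32, Rational(1, 14850)) = Rational(-16, 7425)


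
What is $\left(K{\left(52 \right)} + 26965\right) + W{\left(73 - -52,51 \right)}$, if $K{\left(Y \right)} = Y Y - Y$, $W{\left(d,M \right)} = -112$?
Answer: $29505$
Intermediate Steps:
$K{\left(Y \right)} = Y^{2} - Y$
$\left(K{\left(52 \right)} + 26965\right) + W{\left(73 - -52,51 \right)} = \left(52 \left(-1 + 52\right) + 26965\right) - 112 = \left(52 \cdot 51 + 26965\right) - 112 = \left(2652 + 26965\right) - 112 = 29617 - 112 = 29505$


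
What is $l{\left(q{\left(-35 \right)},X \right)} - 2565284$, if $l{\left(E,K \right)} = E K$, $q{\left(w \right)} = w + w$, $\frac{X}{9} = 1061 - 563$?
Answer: $-2879024$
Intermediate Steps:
$X = 4482$ ($X = 9 \left(1061 - 563\right) = 9 \cdot 498 = 4482$)
$q{\left(w \right)} = 2 w$
$l{\left(q{\left(-35 \right)},X \right)} - 2565284 = 2 \left(-35\right) 4482 - 2565284 = \left(-70\right) 4482 - 2565284 = -313740 - 2565284 = -2879024$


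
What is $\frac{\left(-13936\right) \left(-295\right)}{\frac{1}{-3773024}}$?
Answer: $-15511354426880$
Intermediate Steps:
$\frac{\left(-13936\right) \left(-295\right)}{\frac{1}{-3773024}} = \frac{4111120}{- \frac{1}{3773024}} = 4111120 \left(-3773024\right) = -15511354426880$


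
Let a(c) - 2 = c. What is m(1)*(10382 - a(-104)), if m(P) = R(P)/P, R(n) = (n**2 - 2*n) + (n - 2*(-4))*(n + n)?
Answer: 178228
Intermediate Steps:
a(c) = 2 + c
R(n) = n**2 - 2*n + 2*n*(8 + n) (R(n) = (n**2 - 2*n) + (n + 8)*(2*n) = (n**2 - 2*n) + (8 + n)*(2*n) = (n**2 - 2*n) + 2*n*(8 + n) = n**2 - 2*n + 2*n*(8 + n))
m(P) = 14 + 3*P (m(P) = (P*(14 + 3*P))/P = 14 + 3*P)
m(1)*(10382 - a(-104)) = (14 + 3*1)*(10382 - (2 - 104)) = (14 + 3)*(10382 - 1*(-102)) = 17*(10382 + 102) = 17*10484 = 178228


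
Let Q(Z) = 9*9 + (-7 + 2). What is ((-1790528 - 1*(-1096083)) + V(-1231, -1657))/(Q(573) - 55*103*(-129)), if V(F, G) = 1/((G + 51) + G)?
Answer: -2265974036/2384799443 ≈ -0.95017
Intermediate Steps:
V(F, G) = 1/(51 + 2*G) (V(F, G) = 1/((51 + G) + G) = 1/(51 + 2*G))
Q(Z) = 76 (Q(Z) = 81 - 5 = 76)
((-1790528 - 1*(-1096083)) + V(-1231, -1657))/(Q(573) - 55*103*(-129)) = ((-1790528 - 1*(-1096083)) + 1/(51 + 2*(-1657)))/(76 - 55*103*(-129)) = ((-1790528 + 1096083) + 1/(51 - 3314))/(76 - 5665*(-129)) = (-694445 + 1/(-3263))/(76 + 730785) = (-694445 - 1/3263)/730861 = -2265974036/3263*1/730861 = -2265974036/2384799443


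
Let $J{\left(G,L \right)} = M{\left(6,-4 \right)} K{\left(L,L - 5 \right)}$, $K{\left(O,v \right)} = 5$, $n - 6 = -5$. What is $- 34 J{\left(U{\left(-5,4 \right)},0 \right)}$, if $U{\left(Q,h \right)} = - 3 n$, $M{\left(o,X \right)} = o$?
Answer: $-1020$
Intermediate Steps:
$n = 1$ ($n = 6 - 5 = 1$)
$U{\left(Q,h \right)} = -3$ ($U{\left(Q,h \right)} = \left(-3\right) 1 = -3$)
$J{\left(G,L \right)} = 30$ ($J{\left(G,L \right)} = 6 \cdot 5 = 30$)
$- 34 J{\left(U{\left(-5,4 \right)},0 \right)} = \left(-34\right) 30 = -1020$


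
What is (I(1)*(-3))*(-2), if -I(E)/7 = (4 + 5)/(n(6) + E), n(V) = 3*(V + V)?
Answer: -378/37 ≈ -10.216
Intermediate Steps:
n(V) = 6*V (n(V) = 3*(2*V) = 6*V)
I(E) = -63/(36 + E) (I(E) = -7*(4 + 5)/(6*6 + E) = -63/(36 + E))
(I(1)*(-3))*(-2) = (-63/(36 + 1)*(-3))*(-2) = (-63/37*(-3))*(-2) = (-63*1/37*(-3))*(-2) = -63/37*(-3)*(-2) = (189/37)*(-2) = -378/37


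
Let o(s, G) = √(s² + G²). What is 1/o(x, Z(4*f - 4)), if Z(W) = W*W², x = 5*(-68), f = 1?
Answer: 1/340 ≈ 0.0029412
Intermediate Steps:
x = -340
Z(W) = W³
o(s, G) = √(G² + s²)
1/o(x, Z(4*f - 4)) = 1/(√(((4*1 - 4)³)² + (-340)²)) = 1/(√(((4 - 4)³)² + 115600)) = 1/(√((0³)² + 115600)) = 1/(√(0² + 115600)) = 1/(√(0 + 115600)) = 1/(√115600) = 1/340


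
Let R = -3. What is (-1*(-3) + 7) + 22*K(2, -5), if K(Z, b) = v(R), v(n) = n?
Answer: -56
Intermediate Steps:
K(Z, b) = -3
(-1*(-3) + 7) + 22*K(2, -5) = (-1*(-3) + 7) + 22*(-3) = (3 + 7) - 66 = 10 - 66 = -56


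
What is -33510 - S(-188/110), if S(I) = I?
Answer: -1842956/55 ≈ -33508.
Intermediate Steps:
-33510 - S(-188/110) = -33510 - (-188)/110 = -33510 - 1*(-94/55) = -33510 + 94/55 = -1842956/55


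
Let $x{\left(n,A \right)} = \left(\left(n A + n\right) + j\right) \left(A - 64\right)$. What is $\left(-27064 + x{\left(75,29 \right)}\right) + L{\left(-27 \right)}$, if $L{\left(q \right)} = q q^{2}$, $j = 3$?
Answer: $-125602$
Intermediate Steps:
$L{\left(q \right)} = q^{3}$
$x{\left(n,A \right)} = \left(-64 + A\right) \left(3 + n + A n\right)$ ($x{\left(n,A \right)} = \left(\left(n A + n\right) + 3\right) \left(A - 64\right) = \left(\left(A n + n\right) + 3\right) \left(-64 + A\right) = \left(\left(n + A n\right) + 3\right) \left(-64 + A\right) = \left(3 + n + A n\right) \left(-64 + A\right) = \left(-64 + A\right) \left(3 + n + A n\right)$)
$\left(-27064 + x{\left(75,29 \right)}\right) + L{\left(-27 \right)} = \left(-27064 - \left(4905 - 63075 + 137025\right)\right) + \left(-27\right)^{3} = \left(-27064 - 78855\right) - 19683 = -105919 - 19683 = -125602$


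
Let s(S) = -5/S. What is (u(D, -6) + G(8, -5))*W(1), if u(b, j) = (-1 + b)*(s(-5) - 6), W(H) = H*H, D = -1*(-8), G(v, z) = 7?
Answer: -28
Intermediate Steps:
D = 8
W(H) = H**2
u(b, j) = 5 - 5*b (u(b, j) = (-1 + b)*(-5/(-5) - 6) = (-1 + b)*(-5*(-1/5) - 6) = (-1 + b)*(1 - 6) = (-1 + b)*(-5) = 5 - 5*b)
(u(D, -6) + G(8, -5))*W(1) = ((5 - 5*8) + 7)*1**2 = ((5 - 40) + 7)*1 = (-35 + 7)*1 = -28*1 = -28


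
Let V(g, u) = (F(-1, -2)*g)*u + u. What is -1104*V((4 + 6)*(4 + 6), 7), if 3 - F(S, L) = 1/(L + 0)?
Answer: -2712528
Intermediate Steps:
F(S, L) = 3 - 1/L (F(S, L) = 3 - 1/(L + 0) = 3 - 1/L)
V(g, u) = u + 7*g*u/2 (V(g, u) = ((3 - 1/(-2))*g)*u + u = ((3 - 1*(-½))*g)*u + u = ((3 + ½)*g)*u + u = (7*g/2)*u + u = 7*g*u/2 + u = u + 7*g*u/2)
-1104*V((4 + 6)*(4 + 6), 7) = -552*7*(2 + 7*((4 + 6)*(4 + 6))) = -552*7*(2 + 7*(10*10)) = -552*7*(2 + 7*100) = -552*7*(2 + 700) = -552*7*702 = -1104*2457 = -2712528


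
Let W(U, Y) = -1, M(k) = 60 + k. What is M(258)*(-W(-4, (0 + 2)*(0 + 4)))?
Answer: 318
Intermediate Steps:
M(258)*(-W(-4, (0 + 2)*(0 + 4))) = (60 + 258)*(-1*(-1)) = 318*1 = 318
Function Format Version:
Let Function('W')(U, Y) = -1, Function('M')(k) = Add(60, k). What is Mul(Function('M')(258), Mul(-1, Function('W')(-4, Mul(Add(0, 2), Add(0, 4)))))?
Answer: 318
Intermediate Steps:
Mul(Function('M')(258), Mul(-1, Function('W')(-4, Mul(Add(0, 2), Add(0, 4))))) = Mul(Add(60, 258), Mul(-1, -1)) = Mul(318, 1) = 318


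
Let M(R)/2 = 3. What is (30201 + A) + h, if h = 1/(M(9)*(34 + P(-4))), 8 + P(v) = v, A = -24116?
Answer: 803221/132 ≈ 6085.0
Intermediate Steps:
P(v) = -8 + v
M(R) = 6 (M(R) = 2*3 = 6)
h = 1/132 (h = 1/(6*(34 + (-8 - 4))) = 1/(6*(34 - 12)) = 1/(6*22) = 1/132 ≈ 0.0075758)
(30201 + A) + h = (30201 - 24116) + 1/132 = 6085 + 1/132 = 803221/132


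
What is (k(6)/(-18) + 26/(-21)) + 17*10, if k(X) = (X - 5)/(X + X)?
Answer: 255161/1512 ≈ 168.76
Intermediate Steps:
k(X) = (-5 + X)/(2*X) (k(X) = (-5 + X)/((2*X)) = (-5 + X)*(1/(2*X)) = (-5 + X)/(2*X))
(k(6)/(-18) + 26/(-21)) + 17*10 = (((½)*(-5 + 6)/6)/(-18) + 26/(-21)) + 17*10 = (((½)*(⅙)*1)*(-1/18) + 26*(-1/21)) + 170 = ((1/12)*(-1/18) - 26/21) + 170 = (-1/216 - 26/21) + 170 = -1879/1512 + 170 = 255161/1512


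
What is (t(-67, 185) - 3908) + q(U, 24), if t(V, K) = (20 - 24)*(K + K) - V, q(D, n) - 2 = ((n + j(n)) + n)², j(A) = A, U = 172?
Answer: -135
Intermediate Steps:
q(D, n) = 2 + 9*n² (q(D, n) = 2 + ((n + n) + n)² = 2 + (2*n + n)² = 2 + (3*n)² = 2 + 9*n²)
t(V, K) = -V - 8*K (t(V, K) = -8*K - V = -V - 8*K)
(t(-67, 185) - 3908) + q(U, 24) = ((-1*(-67) - 8*185) - 3908) + (2 + 9*24²) = ((67 - 1480) - 3908) + (2 + 9*576) = (-1413 - 3908) + (2 + 5184) = -5321 + 5186 = -135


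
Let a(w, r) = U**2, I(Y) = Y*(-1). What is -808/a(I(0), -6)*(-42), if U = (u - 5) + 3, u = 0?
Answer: 8484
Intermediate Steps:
U = -2 (U = (0 - 5) + 3 = -5 + 3 = -2)
I(Y) = -Y
a(w, r) = 4 (a(w, r) = (-2)**2 = 4)
-808/a(I(0), -6)*(-42) = -808/4*(-42) = -808*1/4*(-42) = -202*(-42) = 8484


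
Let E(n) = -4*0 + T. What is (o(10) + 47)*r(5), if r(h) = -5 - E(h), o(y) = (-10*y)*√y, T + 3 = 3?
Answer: -235 + 500*√10 ≈ 1346.1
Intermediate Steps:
T = 0 (T = -3 + 3 = 0)
o(y) = -10*y^(3/2)
E(n) = 0 (E(n) = -4*0 + 0 = 0 + 0 = 0)
r(h) = -5 (r(h) = -5 - 1*0 = -5 + 0 = -5)
(o(10) + 47)*r(5) = (-100*√10 + 47)*(-5) = (47 - 100*√10)*(-5) = -235 + 500*√10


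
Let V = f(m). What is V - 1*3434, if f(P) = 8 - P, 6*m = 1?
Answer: -20557/6 ≈ -3426.2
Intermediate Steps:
m = 1/6 (m = (1/6)*1 = 1/6 ≈ 0.16667)
V = 47/6 (V = 8 - 1*1/6 = 8 - 1/6 = 47/6 ≈ 7.8333)
V - 1*3434 = 47/6 - 1*3434 = 47/6 - 3434 = -20557/6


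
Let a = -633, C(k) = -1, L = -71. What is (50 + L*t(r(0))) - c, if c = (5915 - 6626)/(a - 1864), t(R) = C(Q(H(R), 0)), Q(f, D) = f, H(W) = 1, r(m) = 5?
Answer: 301426/2497 ≈ 120.72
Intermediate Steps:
t(R) = -1
c = 711/2497 (c = (5915 - 6626)/(-633 - 1864) = -711/(-2497) = -711*(-1/2497) = 711/2497 ≈ 0.28474)
(50 + L*t(r(0))) - c = (50 - 71*(-1)) - 1*711/2497 = (50 + 71) - 711/2497 = 121 - 711/2497 = 301426/2497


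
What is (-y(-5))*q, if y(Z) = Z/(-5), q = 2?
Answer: -2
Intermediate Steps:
y(Z) = -Z/5 (y(Z) = Z*(-⅕) = -Z/5)
(-y(-5))*q = -(-1)*(-5)/5*2 = -1*1*2 = -1*2 = -2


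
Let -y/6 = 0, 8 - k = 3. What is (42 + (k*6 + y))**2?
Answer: 5184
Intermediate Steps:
k = 5 (k = 8 - 1*3 = 8 - 3 = 5)
y = 0 (y = -6*0 = 0)
(42 + (k*6 + y))**2 = (42 + (5*6 + 0))**2 = (42 + (30 + 0))**2 = (42 + 30)**2 = 72**2 = 5184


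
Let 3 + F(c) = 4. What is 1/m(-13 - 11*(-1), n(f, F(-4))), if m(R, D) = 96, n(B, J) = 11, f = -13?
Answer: 1/96 ≈ 0.010417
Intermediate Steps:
F(c) = 1 (F(c) = -3 + 4 = 1)
1/m(-13 - 11*(-1), n(f, F(-4))) = 1/96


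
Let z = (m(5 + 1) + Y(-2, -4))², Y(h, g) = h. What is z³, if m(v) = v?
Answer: 4096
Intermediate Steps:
z = 16 (z = ((5 + 1) - 2)² = (6 - 2)² = 4² = 16)
z³ = 16³ = 4096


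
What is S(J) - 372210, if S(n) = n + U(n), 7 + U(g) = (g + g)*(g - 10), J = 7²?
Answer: -368346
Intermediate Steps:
J = 49
U(g) = -7 + 2*g*(-10 + g) (U(g) = -7 + (g + g)*(g - 10) = -7 + (2*g)*(-10 + g) = -7 + 2*g*(-10 + g))
S(n) = -7 - 19*n + 2*n² (S(n) = n + (-7 - 20*n + 2*n²) = -7 - 19*n + 2*n²)
S(J) - 372210 = (-7 - 19*49 + 2*49²) - 372210 = (-7 - 931 + 2*2401) - 372210 = (-7 - 931 + 4802) - 372210 = 3864 - 372210 = -368346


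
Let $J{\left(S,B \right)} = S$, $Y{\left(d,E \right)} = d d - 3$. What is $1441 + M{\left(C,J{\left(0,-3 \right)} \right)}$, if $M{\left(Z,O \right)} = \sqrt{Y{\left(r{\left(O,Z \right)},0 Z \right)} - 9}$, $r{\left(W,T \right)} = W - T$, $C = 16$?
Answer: $1441 + 2 \sqrt{61} \approx 1456.6$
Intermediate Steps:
$Y{\left(d,E \right)} = -3 + d^{2}$ ($Y{\left(d,E \right)} = d^{2} - 3 = -3 + d^{2}$)
$M{\left(Z,O \right)} = \sqrt{-12 + \left(O - Z\right)^{2}}$ ($M{\left(Z,O \right)} = \sqrt{\left(-3 + \left(O - Z\right)^{2}\right) - 9} = \sqrt{-12 + \left(O - Z\right)^{2}}$)
$1441 + M{\left(C,J{\left(0,-3 \right)} \right)} = 1441 + \sqrt{-12 + \left(0 - 16\right)^{2}} = 1441 + \sqrt{-12 + \left(-16\right)^{2}} = 1441 + \sqrt{-12 + 256} = 1441 + \sqrt{244} = 1441 + 2 \sqrt{61}$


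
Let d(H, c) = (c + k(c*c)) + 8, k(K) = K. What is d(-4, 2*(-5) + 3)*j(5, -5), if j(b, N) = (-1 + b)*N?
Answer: -1000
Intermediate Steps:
j(b, N) = N*(-1 + b)
d(H, c) = 8 + c + c² (d(H, c) = (c + c*c) + 8 = (c + c²) + 8 = 8 + c + c²)
d(-4, 2*(-5) + 3)*j(5, -5) = (8 + (2*(-5) + 3) + (2*(-5) + 3)²)*(-5*(-1 + 5)) = (8 + (-10 + 3) + (-10 + 3)²)*(-5*4) = (8 - 7 + (-7)²)*(-20) = (8 - 7 + 49)*(-20) = 50*(-20) = -1000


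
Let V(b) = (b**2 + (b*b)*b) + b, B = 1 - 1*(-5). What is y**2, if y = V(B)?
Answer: 66564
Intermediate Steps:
B = 6 (B = 1 + 5 = 6)
V(b) = b + b**2 + b**3 (V(b) = (b**2 + b**2*b) + b = (b**2 + b**3) + b = b + b**2 + b**3)
y = 258 (y = 6*(1 + 6 + 6**2) = 6*(1 + 6 + 36) = 6*43 = 258)
y**2 = 258**2 = 66564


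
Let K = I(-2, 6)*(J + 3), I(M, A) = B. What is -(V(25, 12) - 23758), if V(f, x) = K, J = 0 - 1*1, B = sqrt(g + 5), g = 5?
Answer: 23758 - 2*sqrt(10) ≈ 23752.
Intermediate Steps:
B = sqrt(10) (B = sqrt(5 + 5) = sqrt(10) ≈ 3.1623)
I(M, A) = sqrt(10)
J = -1 (J = 0 - 1 = -1)
K = 2*sqrt(10) (K = sqrt(10)*(-1 + 3) = sqrt(10)*2 = 2*sqrt(10) ≈ 6.3246)
V(f, x) = 2*sqrt(10)
-(V(25, 12) - 23758) = -(2*sqrt(10) - 23758) = -(-23758 + 2*sqrt(10)) = 23758 - 2*sqrt(10)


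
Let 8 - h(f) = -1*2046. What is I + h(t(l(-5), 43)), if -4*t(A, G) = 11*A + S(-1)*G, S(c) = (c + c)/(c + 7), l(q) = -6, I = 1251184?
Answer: 1253238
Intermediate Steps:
S(c) = 2*c/(7 + c) (S(c) = (2*c)/(7 + c) = 2*c/(7 + c))
t(A, G) = -11*A/4 + G/12 (t(A, G) = -(11*A + (2*(-1)/(7 - 1))*G)/4 = -(11*A + (2*(-1)/6)*G)/4 = -(11*A + (2*(-1)*(⅙))*G)/4 = -(11*A - G/3)/4 = -11*A/4 + G/12)
h(f) = 2054 (h(f) = 8 - (-1)*2046 = 8 - 1*(-2046) = 8 + 2046 = 2054)
I + h(t(l(-5), 43)) = 1251184 + 2054 = 1253238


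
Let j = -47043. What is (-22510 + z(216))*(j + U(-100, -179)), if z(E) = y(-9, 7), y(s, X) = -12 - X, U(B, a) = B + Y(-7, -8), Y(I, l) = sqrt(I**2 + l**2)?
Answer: 1062084647 - 22529*sqrt(113) ≈ 1.0618e+9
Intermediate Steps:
U(B, a) = B + sqrt(113) (U(B, a) = B + sqrt((-7)**2 + (-8)**2) = B + sqrt(49 + 64) = B + sqrt(113))
z(E) = -19 (z(E) = -12 - 1*7 = -12 - 7 = -19)
(-22510 + z(216))*(j + U(-100, -179)) = (-22510 - 19)*(-47043 + (-100 + sqrt(113))) = -22529*(-47143 + sqrt(113)) = 1062084647 - 22529*sqrt(113)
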